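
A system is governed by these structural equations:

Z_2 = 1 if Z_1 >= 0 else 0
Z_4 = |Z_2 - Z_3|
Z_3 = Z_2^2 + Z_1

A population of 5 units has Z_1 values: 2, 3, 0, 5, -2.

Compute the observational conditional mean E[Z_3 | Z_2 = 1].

Conditioning on Z_2=1 selects the 4 unit(s) with Z_1 ∈ {2, 3, 0, 5}. Their Z_3 values: 3, 4, 1, 6. Mean = 3.5.

3.5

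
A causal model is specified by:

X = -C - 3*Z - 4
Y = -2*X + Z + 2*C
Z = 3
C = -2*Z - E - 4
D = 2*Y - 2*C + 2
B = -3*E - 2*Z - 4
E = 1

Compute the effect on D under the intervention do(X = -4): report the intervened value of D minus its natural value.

Under do(X=-4), the mechanism X = -C - 3*Z - 4 is discarded; X is fixed at -4.
C = -2*Z - E - 4  [with Z=3, E=1]  = -11
Y = -2*X + Z + 2*C  [with X=-4, Z=3, C=-11]  = -11
D = 2*Y - 2*C + 2  [with Y=-11, C=-11]  = 2
Without intervention: C = -2*Z - E - 4  [with Z=3, E=1]  = -11; X = -C - 3*Z - 4  [with C=-11, Z=3]  = -2; Y = -2*X + Z + 2*C  [with X=-2, Z=3, C=-11]  = -15; D = 2*Y - 2*C + 2  [with Y=-15, C=-11]  = -6.
Change = 2 − (-6) = 8.

8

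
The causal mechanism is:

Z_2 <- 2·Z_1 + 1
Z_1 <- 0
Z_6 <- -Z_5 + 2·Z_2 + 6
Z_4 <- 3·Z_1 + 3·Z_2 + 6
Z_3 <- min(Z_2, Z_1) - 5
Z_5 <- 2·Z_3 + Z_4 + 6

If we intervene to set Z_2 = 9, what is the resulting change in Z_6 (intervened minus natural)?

-8

Under do(Z_2=9), the mechanism Z_2 <- 2·Z_1 + 1 is discarded; Z_2 is fixed at 9.
Z_3 = min(Z_2, Z_1) - 5  [with Z_2=9, Z_1=0]  = -5
Z_4 = 3·Z_1 + 3·Z_2 + 6  [with Z_1=0, Z_2=9]  = 33
Z_5 = 2·Z_3 + Z_4 + 6  [with Z_3=-5, Z_4=33]  = 29
Z_6 = -Z_5 + 2·Z_2 + 6  [with Z_5=29, Z_2=9]  = -5
Without intervention: Z_2 = 2·Z_1 + 1  [with Z_1=0]  = 1; Z_3 = min(Z_2, Z_1) - 5  [with Z_2=1, Z_1=0]  = -5; Z_4 = 3·Z_1 + 3·Z_2 + 6  [with Z_1=0, Z_2=1]  = 9; Z_5 = 2·Z_3 + Z_4 + 6  [with Z_3=-5, Z_4=9]  = 5; Z_6 = -Z_5 + 2·Z_2 + 6  [with Z_5=5, Z_2=1]  = 3.
Change = -5 − 3 = -8.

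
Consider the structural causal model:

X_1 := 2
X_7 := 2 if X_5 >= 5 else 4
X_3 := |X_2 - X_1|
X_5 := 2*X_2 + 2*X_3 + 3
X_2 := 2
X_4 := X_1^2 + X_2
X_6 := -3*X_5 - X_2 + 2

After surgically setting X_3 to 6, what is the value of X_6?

-57

The intervention breaks the incoming arrows to X_3: X_3 := |X_2 - X_1| no longer applies, and X_3 = 6.
X_5 = 2*X_2 + 2*X_3 + 3  [with X_2=2, X_3=6]  = 19
X_6 = -3*X_5 - X_2 + 2  [with X_5=19, X_2=2]  = -57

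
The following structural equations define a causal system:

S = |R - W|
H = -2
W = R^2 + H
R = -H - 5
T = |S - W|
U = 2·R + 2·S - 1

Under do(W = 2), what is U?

The intervention breaks the incoming arrows to W: W = R^2 + H no longer applies, and W = 2.
R = -H - 5  [with H=-2]  = -3
S = |R - W|  [with R=-3, W=2]  = 5
U = 2·R + 2·S - 1  [with R=-3, S=5]  = 3

3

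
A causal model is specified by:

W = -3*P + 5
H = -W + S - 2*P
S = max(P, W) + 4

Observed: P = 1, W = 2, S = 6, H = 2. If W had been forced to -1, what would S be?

5

The intervention breaks the incoming arrows to W: W = -3*P + 5 no longer applies, and W = -1.
S = max(P, W) + 4  [with P=1, W=-1]  = 5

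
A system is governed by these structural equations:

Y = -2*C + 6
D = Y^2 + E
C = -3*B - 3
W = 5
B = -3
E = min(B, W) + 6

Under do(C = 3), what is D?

The intervention breaks the incoming arrows to C: C = -3*B - 3 no longer applies, and C = 3.
E = min(B, W) + 6  [with B=-3, W=5]  = 3
Y = -2*C + 6  [with C=3]  = 0
D = Y^2 + E  [with Y=0, E=3]  = 3

3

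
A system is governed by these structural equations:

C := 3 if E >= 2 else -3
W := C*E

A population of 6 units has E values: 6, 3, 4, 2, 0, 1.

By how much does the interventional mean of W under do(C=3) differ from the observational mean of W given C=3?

do(C=3) breaks C's dependence on E. With C=3 fixed, W across the units is 18, 9, 12, 6, 0, 3, mean 8.
Conditioning on C=3 selects the 4 unit(s) with E ∈ {6, 3, 4, 2}. Their W values: 18, 9, 12, 6. Mean = 11.25.
Difference = 8 − 11.25 = -3.25.

-3.25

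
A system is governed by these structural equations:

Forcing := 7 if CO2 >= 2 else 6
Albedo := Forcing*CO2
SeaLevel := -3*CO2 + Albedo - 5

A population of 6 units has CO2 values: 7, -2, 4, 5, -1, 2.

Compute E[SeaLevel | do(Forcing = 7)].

5

do(Forcing=7) breaks Forcing's dependence on CO2. With Forcing=7 fixed, SeaLevel across the units is 23, -13, 11, 15, -9, 3, mean 5.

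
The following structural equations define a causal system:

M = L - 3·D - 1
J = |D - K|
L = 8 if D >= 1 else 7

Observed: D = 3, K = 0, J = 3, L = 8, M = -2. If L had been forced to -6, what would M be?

-16

Intervening sets L = -6 and removes its equation (L = 8 if D >= 1 else 7).
M = L - 3·D - 1  [with L=-6, D=3]  = -16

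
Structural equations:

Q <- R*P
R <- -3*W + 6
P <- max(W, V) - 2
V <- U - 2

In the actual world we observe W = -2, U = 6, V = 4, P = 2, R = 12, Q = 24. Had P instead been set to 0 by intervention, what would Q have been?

0

Under do(P=0), the mechanism P <- max(W, V) - 2 is discarded; P is fixed at 0.
R = -3*W + 6  [with W=-2]  = 12
Q = R*P  [with R=12, P=0]  = 0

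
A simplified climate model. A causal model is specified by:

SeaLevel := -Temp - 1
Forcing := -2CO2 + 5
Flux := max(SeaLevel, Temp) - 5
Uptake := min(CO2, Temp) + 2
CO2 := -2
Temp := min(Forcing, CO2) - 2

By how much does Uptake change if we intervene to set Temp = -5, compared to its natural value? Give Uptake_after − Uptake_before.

The intervention breaks the incoming arrows to Temp: Temp := min(Forcing, CO2) - 2 no longer applies, and Temp = -5.
Uptake = min(CO2, Temp) + 2  [with CO2=-2, Temp=-5]  = -3
Without intervention: Forcing = -2CO2 + 5  [with CO2=-2]  = 9; Temp = min(Forcing, CO2) - 2  [with Forcing=9, CO2=-2]  = -4; Uptake = min(CO2, Temp) + 2  [with CO2=-2, Temp=-4]  = -2.
Change = -3 − (-2) = -1.

-1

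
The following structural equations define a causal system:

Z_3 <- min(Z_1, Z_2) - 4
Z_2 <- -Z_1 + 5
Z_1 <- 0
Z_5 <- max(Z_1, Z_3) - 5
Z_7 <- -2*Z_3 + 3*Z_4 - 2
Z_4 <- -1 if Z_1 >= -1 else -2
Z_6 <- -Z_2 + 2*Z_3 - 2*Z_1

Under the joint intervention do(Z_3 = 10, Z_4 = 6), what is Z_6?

15

Setting Z_3 = 10, Z_4 = 6 by intervention discards those variables' equations.
Z_2 = -Z_1 + 5  [with Z_1=0]  = 5
Z_6 = -Z_2 + 2*Z_3 - 2*Z_1  [with Z_2=5, Z_3=10, Z_1=0]  = 15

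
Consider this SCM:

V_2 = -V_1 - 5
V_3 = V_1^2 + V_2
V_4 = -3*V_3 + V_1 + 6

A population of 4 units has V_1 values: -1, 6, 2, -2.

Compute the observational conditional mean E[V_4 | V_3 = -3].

E[V_4|V_3=-3] averages over only the 2 units with V_3=-3 (V_1 = -1, 2): V_4 = 14, 17, mean 15.5.

15.5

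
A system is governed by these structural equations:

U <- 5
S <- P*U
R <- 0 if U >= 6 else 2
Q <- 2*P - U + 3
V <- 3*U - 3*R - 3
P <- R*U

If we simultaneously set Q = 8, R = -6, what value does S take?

-150

The joint intervention fixes Q = 8, R = -6, removing each variable's own equation.
P = R*U  [with R=-6, U=5]  = -30
S = P*U  [with P=-30, U=5]  = -150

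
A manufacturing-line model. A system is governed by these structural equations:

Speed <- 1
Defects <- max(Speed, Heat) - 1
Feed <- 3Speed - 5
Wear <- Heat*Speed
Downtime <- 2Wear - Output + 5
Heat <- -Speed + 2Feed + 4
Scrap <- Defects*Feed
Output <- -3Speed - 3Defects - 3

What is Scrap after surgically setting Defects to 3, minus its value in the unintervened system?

The intervention breaks the incoming arrows to Defects: Defects <- max(Speed, Heat) - 1 no longer applies, and Defects = 3.
Feed = 3Speed - 5  [with Speed=1]  = -2
Scrap = Defects*Feed  [with Defects=3, Feed=-2]  = -6
Without intervention: Feed = 3Speed - 5  [with Speed=1]  = -2; Heat = -Speed + 2Feed + 4  [with Speed=1, Feed=-2]  = -1; Defects = max(Speed, Heat) - 1  [with Speed=1, Heat=-1]  = 0; Scrap = Defects*Feed  [with Defects=0, Feed=-2]  = 0.
Change = -6 − 0 = -6.

-6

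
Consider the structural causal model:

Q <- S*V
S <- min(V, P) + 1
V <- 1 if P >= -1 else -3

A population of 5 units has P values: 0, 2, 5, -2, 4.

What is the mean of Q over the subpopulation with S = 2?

E[Q|S=2] averages over only the 3 units with S=2 (P = 2, 5, 4): Q = 2, 2, 2, mean 2.

2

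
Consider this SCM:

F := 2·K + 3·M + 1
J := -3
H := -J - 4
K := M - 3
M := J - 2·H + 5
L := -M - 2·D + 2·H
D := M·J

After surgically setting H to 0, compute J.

-3

Under do(H=0), the mechanism H := -J - 4 is discarded; H is fixed at 0.
J is not downstream of the intervention, so its value is determined by the original equations.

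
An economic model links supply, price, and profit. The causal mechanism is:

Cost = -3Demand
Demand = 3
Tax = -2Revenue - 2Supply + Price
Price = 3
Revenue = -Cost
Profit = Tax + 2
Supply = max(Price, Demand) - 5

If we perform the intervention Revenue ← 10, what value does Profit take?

-11

Under do(Revenue=10), the mechanism Revenue = -Cost is discarded; Revenue is fixed at 10.
Supply = max(Price, Demand) - 5  [with Price=3, Demand=3]  = -2
Tax = -2Revenue - 2Supply + Price  [with Revenue=10, Supply=-2, Price=3]  = -13
Profit = Tax + 2  [with Tax=-13]  = -11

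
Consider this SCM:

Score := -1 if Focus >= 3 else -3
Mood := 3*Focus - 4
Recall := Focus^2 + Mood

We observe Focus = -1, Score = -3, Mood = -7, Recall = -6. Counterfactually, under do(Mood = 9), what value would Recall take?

The intervention breaks the incoming arrows to Mood: Mood := 3*Focus - 4 no longer applies, and Mood = 9.
Recall = Focus^2 + Mood  [with Focus=-1, Mood=9]  = 10

10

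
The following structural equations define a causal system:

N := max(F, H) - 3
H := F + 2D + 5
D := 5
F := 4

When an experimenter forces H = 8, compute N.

The intervention breaks the incoming arrows to H: H := F + 2D + 5 no longer applies, and H = 8.
N = max(F, H) - 3  [with F=4, H=8]  = 5

5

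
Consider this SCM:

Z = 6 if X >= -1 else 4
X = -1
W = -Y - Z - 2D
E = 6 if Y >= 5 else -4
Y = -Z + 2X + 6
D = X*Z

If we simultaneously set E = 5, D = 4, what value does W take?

-12

The joint intervention fixes E = 5, D = 4, removing each variable's own equation.
Z = 6 if X >= -1 else 4  [with X=-1]  = 6
Y = -Z + 2X + 6  [with Z=6, X=-1]  = -2
W = -Y - Z - 2D  [with Y=-2, Z=6, D=4]  = -12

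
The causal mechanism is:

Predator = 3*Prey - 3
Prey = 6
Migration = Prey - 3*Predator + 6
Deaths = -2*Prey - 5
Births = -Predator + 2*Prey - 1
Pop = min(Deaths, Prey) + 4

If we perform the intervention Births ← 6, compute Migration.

do(Births=6) replaces the equation Births = -Predator + 2*Prey - 1 with the constant Births = 6.
Migration is not downstream of the intervention, so its value is determined by the original equations.
Predator = 3*Prey - 3  [with Prey=6]  = 15
Migration = Prey - 3*Predator + 6  [with Prey=6, Predator=15]  = -33

-33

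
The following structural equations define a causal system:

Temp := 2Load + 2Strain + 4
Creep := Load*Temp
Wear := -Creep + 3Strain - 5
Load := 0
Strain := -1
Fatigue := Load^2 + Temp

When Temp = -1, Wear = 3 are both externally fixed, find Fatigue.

-1

Setting Temp = -1, Wear = 3 by intervention discards those variables' equations.
Fatigue = Load^2 + Temp  [with Load=0, Temp=-1]  = -1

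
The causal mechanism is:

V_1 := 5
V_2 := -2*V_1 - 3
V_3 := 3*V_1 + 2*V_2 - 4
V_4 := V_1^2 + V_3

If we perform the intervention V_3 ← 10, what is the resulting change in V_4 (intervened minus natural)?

25

The intervention breaks the incoming arrows to V_3: V_3 := 3*V_1 + 2*V_2 - 4 no longer applies, and V_3 = 10.
V_4 = V_1^2 + V_3  [with V_1=5, V_3=10]  = 35
Without intervention: V_2 = -2*V_1 - 3  [with V_1=5]  = -13; V_3 = 3*V_1 + 2*V_2 - 4  [with V_1=5, V_2=-13]  = -15; V_4 = V_1^2 + V_3  [with V_1=5, V_3=-15]  = 10.
Change = 35 − 10 = 25.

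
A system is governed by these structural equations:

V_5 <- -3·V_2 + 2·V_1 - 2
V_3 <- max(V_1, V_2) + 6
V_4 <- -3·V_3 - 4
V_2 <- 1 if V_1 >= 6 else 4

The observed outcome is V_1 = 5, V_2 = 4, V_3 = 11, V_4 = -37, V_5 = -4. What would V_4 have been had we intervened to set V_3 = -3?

The intervention breaks the incoming arrows to V_3: V_3 <- max(V_1, V_2) + 6 no longer applies, and V_3 = -3.
V_4 = -3·V_3 - 4  [with V_3=-3]  = 5

5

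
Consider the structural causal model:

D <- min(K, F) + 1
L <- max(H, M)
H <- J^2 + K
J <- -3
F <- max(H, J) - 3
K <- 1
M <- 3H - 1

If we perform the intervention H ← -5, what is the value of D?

The intervention breaks the incoming arrows to H: H <- J^2 + K no longer applies, and H = -5.
F = max(H, J) - 3  [with H=-5, J=-3]  = -6
D = min(K, F) + 1  [with K=1, F=-6]  = -5

-5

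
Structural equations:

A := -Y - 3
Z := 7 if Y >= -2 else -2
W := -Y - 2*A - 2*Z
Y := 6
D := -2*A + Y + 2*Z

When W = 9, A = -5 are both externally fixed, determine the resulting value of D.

The joint intervention fixes W = 9, A = -5, removing each variable's own equation.
Z = 7 if Y >= -2 else -2  [with Y=6]  = 7
D = -2*A + Y + 2*Z  [with A=-5, Y=6, Z=7]  = 30

30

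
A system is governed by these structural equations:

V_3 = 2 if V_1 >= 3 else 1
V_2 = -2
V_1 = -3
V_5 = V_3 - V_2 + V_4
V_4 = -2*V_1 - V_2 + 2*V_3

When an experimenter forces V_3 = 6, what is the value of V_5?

28

do(V_3=6) replaces the equation V_3 = 2 if V_1 >= 3 else 1 with the constant V_3 = 6.
V_4 = -2*V_1 - V_2 + 2*V_3  [with V_1=-3, V_2=-2, V_3=6]  = 20
V_5 = V_3 - V_2 + V_4  [with V_3=6, V_2=-2, V_4=20]  = 28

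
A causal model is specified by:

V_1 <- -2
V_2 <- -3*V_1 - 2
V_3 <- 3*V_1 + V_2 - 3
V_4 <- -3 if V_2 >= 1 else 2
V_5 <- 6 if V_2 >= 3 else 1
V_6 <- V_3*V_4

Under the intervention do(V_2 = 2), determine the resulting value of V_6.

Under do(V_2=2), the mechanism V_2 <- -3*V_1 - 2 is discarded; V_2 is fixed at 2.
V_3 = 3*V_1 + V_2 - 3  [with V_1=-2, V_2=2]  = -7
V_4 = -3 if V_2 >= 1 else 2  [with V_2=2]  = -3
V_6 = V_3*V_4  [with V_3=-7, V_4=-3]  = 21

21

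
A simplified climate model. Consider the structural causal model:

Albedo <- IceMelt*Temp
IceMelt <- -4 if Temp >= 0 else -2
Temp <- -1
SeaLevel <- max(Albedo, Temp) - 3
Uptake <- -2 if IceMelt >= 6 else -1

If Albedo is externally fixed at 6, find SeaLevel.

3

The intervention breaks the incoming arrows to Albedo: Albedo <- IceMelt*Temp no longer applies, and Albedo = 6.
SeaLevel = max(Albedo, Temp) - 3  [with Albedo=6, Temp=-1]  = 3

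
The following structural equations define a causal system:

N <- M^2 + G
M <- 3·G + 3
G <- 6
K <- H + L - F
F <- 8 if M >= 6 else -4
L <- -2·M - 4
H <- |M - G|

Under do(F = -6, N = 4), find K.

-25

Under do(F = -6, N = 4), each intervened variable's structural equation is replaced by its fixed value.
M = 3·G + 3  [with G=6]  = 21
L = -2·M - 4  [with M=21]  = -46
H = |M - G|  [with M=21, G=6]  = 15
K = H + L - F  [with H=15, L=-46, F=-6]  = -25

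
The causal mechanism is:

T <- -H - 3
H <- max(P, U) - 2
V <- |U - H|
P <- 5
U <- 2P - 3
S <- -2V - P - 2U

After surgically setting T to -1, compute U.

do(T=-1) replaces the equation T <- -H - 3 with the constant T = -1.
U is not downstream of the intervention, so its value is determined by the original equations.
U = 2P - 3  [with P=5]  = 7

7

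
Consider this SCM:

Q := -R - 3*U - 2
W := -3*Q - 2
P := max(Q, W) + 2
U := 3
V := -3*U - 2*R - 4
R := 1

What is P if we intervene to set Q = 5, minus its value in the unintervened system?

Under do(Q=5), the mechanism Q := -R - 3*U - 2 is discarded; Q is fixed at 5.
W = -3*Q - 2  [with Q=5]  = -17
P = max(Q, W) + 2  [with Q=5, W=-17]  = 7
Without intervention: Q = -R - 3*U - 2  [with R=1, U=3]  = -12; W = -3*Q - 2  [with Q=-12]  = 34; P = max(Q, W) + 2  [with Q=-12, W=34]  = 36.
Change = 7 − 36 = -29.

-29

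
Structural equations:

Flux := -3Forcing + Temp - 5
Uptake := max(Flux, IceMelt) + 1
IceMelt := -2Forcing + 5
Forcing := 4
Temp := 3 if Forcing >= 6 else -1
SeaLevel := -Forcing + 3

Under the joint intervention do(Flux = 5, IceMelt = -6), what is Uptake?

6

The joint intervention fixes Flux = 5, IceMelt = -6, removing each variable's own equation.
Uptake = max(Flux, IceMelt) + 1  [with Flux=5, IceMelt=-6]  = 6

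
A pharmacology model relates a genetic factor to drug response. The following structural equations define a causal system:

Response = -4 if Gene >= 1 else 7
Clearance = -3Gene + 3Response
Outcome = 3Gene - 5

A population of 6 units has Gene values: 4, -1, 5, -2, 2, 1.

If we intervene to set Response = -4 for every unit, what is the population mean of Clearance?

The intervention sets Response=-4 in all 6 units regardless of Gene. Recomputing Clearance per unit gives -24, -9, -27, -6, -18, -15; average -16.5.

-16.5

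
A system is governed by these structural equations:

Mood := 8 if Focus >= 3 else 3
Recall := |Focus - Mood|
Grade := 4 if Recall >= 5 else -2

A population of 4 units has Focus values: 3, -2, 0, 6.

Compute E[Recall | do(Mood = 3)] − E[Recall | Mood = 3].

Every unit gets Mood=3 under the intervention. Recall values become 0, 5, 3, 3; E[Recall|do(Mood=3)] = 2.75.
E[Recall|Mood=3] averages over only the 2 units with Mood=3 (Focus = -2, 0): Recall = 5, 3, mean 4.
Difference = 2.75 − 4 = -1.25.

-1.25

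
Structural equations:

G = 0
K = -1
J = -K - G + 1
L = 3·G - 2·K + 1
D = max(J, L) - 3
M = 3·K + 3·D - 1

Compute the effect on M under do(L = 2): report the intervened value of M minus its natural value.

-3

Under do(L=2), the mechanism L = 3·G - 2·K + 1 is discarded; L is fixed at 2.
J = -K - G + 1  [with K=-1, G=0]  = 2
D = max(J, L) - 3  [with J=2, L=2]  = -1
M = 3·K + 3·D - 1  [with K=-1, D=-1]  = -7
Without intervention: J = -K - G + 1  [with K=-1, G=0]  = 2; L = 3·G - 2·K + 1  [with G=0, K=-1]  = 3; D = max(J, L) - 3  [with J=2, L=3]  = 0; M = 3·K + 3·D - 1  [with K=-1, D=0]  = -4.
Change = -7 − (-4) = -3.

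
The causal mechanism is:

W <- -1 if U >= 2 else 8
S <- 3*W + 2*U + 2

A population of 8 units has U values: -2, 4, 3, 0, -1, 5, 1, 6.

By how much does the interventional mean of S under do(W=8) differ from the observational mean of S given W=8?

The intervention sets W=8 in all 8 units regardless of U. Recomputing S per unit gives 22, 34, 32, 26, 24, 36, 28, 38; average 30.
Conditioning on W=8 selects the 4 unit(s) with U ∈ {-2, 0, -1, 1}. Their S values: 22, 26, 24, 28. Mean = 25.
Difference = 30 − 25 = 5.

5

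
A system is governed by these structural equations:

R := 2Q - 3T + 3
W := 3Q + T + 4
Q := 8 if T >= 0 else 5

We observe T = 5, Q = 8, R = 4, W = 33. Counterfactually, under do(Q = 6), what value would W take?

27

Under do(Q=6), the mechanism Q := 8 if T >= 0 else 5 is discarded; Q is fixed at 6.
W = 3Q + T + 4  [with Q=6, T=5]  = 27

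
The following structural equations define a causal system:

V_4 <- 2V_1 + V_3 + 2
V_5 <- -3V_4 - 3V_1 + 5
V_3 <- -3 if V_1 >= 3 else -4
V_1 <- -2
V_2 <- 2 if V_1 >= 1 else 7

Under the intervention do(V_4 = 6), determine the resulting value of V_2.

7

The intervention breaks the incoming arrows to V_4: V_4 <- 2V_1 + V_3 + 2 no longer applies, and V_4 = 6.
Since V_2 is not a descendant of the intervened variable, it is unaffected.
V_2 = 2 if V_1 >= 1 else 7  [with V_1=-2]  = 7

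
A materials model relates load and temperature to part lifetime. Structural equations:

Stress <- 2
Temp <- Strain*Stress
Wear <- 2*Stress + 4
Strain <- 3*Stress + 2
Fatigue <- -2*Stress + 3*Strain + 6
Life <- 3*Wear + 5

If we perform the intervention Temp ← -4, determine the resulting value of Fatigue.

26

do(Temp=-4) replaces the equation Temp <- Strain*Stress with the constant Temp = -4.
Fatigue is not downstream of the intervention, so its value is determined by the original equations.
Strain = 3*Stress + 2  [with Stress=2]  = 8
Fatigue = -2*Stress + 3*Strain + 6  [with Stress=2, Strain=8]  = 26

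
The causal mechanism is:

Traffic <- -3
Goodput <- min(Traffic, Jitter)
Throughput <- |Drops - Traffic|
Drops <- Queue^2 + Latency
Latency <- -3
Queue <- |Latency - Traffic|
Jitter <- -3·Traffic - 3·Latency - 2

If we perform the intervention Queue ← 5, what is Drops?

22

The intervention breaks the incoming arrows to Queue: Queue <- |Latency - Traffic| no longer applies, and Queue = 5.
Drops = Queue^2 + Latency  [with Queue=5, Latency=-3]  = 22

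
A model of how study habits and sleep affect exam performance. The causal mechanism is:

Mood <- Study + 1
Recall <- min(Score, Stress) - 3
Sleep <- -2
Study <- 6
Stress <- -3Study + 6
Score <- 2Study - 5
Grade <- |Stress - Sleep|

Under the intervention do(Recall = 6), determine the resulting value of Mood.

do(Recall=6) replaces the equation Recall <- min(Score, Stress) - 3 with the constant Recall = 6.
Since Mood is not a descendant of the intervened variable, it is unaffected.
Mood = Study + 1  [with Study=6]  = 7

7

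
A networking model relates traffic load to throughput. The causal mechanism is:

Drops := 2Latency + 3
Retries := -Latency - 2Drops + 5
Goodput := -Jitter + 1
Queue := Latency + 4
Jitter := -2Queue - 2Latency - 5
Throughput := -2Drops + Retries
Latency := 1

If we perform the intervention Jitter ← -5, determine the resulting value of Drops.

do(Jitter=-5) replaces the equation Jitter := -2Queue - 2Latency - 5 with the constant Jitter = -5.
Drops is not downstream of the intervention, so its value is determined by the original equations.
Drops = 2Latency + 3  [with Latency=1]  = 5

5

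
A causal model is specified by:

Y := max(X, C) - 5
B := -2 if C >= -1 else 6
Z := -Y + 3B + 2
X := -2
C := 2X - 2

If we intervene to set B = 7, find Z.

30

Intervening sets B = 7 and removes its equation (B := -2 if C >= -1 else 6).
C = 2X - 2  [with X=-2]  = -6
Y = max(X, C) - 5  [with X=-2, C=-6]  = -7
Z = -Y + 3B + 2  [with Y=-7, B=7]  = 30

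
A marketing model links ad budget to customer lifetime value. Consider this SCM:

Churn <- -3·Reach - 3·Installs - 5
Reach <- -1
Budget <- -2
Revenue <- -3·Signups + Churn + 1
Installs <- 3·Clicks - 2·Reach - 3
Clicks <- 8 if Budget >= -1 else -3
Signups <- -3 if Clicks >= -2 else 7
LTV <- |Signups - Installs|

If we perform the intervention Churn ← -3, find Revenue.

Intervening sets Churn = -3 and removes its equation (Churn <- -3·Reach - 3·Installs - 5).
Clicks = 8 if Budget >= -1 else -3  [with Budget=-2]  = -3
Signups = -3 if Clicks >= -2 else 7  [with Clicks=-3]  = 7
Revenue = -3·Signups + Churn + 1  [with Signups=7, Churn=-3]  = -23

-23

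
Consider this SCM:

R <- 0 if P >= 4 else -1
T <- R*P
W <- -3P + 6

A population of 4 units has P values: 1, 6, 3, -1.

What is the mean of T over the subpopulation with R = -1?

-1

Conditioning on R=-1 selects the 3 unit(s) with P ∈ {1, 3, -1}. Their T values: -1, -3, 1. Mean = -1.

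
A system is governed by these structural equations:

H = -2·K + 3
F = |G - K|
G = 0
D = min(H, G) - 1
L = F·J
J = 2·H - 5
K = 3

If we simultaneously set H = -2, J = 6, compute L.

18

Setting H = -2, J = 6 by intervention discards those variables' equations.
F = |G - K|  [with G=0, K=3]  = 3
L = F·J  [with F=3, J=6]  = 18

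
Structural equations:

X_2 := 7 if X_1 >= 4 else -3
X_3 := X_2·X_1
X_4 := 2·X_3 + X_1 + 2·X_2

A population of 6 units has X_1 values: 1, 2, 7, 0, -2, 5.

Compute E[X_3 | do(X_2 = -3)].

Every unit gets X_2=-3 under the intervention. X_3 values become -3, -6, -21, 0, 6, -15; E[X_3|do(X_2=-3)] = -6.5.

-6.5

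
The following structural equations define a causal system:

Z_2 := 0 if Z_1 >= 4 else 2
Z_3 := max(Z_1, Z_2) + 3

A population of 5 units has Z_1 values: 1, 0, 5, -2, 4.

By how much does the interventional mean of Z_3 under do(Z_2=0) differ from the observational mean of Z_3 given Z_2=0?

do(Z_2=0) breaks Z_2's dependence on Z_1. With Z_2=0 fixed, Z_3 across the units is 4, 3, 8, 3, 7, mean 5.
Observing Z_2=0 restricts to units where Z_2's equation naturally yields 0: Z_1 ∈ {5, 4}. In that subpopulation Z_3 = 8, 7, mean 7.5.
Difference = 5 − 7.5 = -2.5.

-2.5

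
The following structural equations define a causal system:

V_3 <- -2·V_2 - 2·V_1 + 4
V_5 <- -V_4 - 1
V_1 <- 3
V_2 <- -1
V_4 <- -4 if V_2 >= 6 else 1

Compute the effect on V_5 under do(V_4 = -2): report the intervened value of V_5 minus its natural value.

3

Intervening sets V_4 = -2 and removes its equation (V_4 <- -4 if V_2 >= 6 else 1).
V_5 = -V_4 - 1  [with V_4=-2]  = 1
Without intervention: V_4 = -4 if V_2 >= 6 else 1  [with V_2=-1]  = 1; V_5 = -V_4 - 1  [with V_4=1]  = -2.
Change = 1 − (-2) = 3.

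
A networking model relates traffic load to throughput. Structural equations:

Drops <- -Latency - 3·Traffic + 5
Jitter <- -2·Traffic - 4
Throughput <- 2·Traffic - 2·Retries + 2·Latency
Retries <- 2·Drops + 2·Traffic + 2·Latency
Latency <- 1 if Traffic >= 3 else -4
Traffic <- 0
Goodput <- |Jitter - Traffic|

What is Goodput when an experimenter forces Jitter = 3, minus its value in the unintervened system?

-1

Under do(Jitter=3), the mechanism Jitter <- -2·Traffic - 4 is discarded; Jitter is fixed at 3.
Goodput = |Jitter - Traffic|  [with Jitter=3, Traffic=0]  = 3
Without intervention: Jitter = -2·Traffic - 4  [with Traffic=0]  = -4; Goodput = |Jitter - Traffic|  [with Jitter=-4, Traffic=0]  = 4.
Change = 3 − 4 = -1.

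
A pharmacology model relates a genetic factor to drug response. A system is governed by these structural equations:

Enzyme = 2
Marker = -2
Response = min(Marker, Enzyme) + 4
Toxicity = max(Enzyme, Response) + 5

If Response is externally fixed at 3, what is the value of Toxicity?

8

The intervention breaks the incoming arrows to Response: Response = min(Marker, Enzyme) + 4 no longer applies, and Response = 3.
Toxicity = max(Enzyme, Response) + 5  [with Enzyme=2, Response=3]  = 8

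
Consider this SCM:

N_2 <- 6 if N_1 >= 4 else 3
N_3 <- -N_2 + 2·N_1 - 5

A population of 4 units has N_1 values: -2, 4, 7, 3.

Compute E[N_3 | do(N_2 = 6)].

Every unit gets N_2=6 under the intervention. N_3 values become -15, -3, 3, -5; E[N_3|do(N_2=6)] = -5.

-5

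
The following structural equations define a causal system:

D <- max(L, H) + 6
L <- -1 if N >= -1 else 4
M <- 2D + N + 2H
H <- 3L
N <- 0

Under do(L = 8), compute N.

0

Under do(L=8), the mechanism L <- -1 if N >= -1 else 4 is discarded; L is fixed at 8.
N is not downstream of the intervention, so its value is determined by the original equations.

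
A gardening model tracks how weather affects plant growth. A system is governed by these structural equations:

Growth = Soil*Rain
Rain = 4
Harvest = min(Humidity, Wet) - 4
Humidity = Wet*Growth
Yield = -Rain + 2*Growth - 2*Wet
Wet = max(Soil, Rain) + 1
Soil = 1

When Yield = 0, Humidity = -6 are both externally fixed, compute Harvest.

Setting Yield = 0, Humidity = -6 by intervention discards those variables' equations.
Wet = max(Soil, Rain) + 1  [with Soil=1, Rain=4]  = 5
Harvest = min(Humidity, Wet) - 4  [with Humidity=-6, Wet=5]  = -10

-10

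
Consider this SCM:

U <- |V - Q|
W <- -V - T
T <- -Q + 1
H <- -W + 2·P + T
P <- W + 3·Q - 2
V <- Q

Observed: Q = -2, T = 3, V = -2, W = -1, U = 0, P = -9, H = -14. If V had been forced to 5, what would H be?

-21

The intervention breaks the incoming arrows to V: V <- Q no longer applies, and V = 5.
T = -Q + 1  [with Q=-2]  = 3
W = -V - T  [with V=5, T=3]  = -8
P = W + 3·Q - 2  [with W=-8, Q=-2]  = -16
H = -W + 2·P + T  [with W=-8, P=-16, T=3]  = -21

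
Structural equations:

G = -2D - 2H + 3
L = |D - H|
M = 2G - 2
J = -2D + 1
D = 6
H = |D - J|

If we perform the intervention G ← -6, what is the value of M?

-14

Under do(G=-6), the mechanism G = -2D - 2H + 3 is discarded; G is fixed at -6.
M = 2G - 2  [with G=-6]  = -14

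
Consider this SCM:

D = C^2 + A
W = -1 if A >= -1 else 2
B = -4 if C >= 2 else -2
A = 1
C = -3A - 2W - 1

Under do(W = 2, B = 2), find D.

Setting W = 2, B = 2 by intervention discards those variables' equations.
C = -3A - 2W - 1  [with A=1, W=2]  = -8
D = C^2 + A  [with C=-8, A=1]  = 65

65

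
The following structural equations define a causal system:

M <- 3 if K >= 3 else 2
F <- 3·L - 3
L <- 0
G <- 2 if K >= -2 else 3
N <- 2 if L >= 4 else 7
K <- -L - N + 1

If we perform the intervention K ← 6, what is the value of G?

2

The intervention breaks the incoming arrows to K: K <- -L - N + 1 no longer applies, and K = 6.
G = 2 if K >= -2 else 3  [with K=6]  = 2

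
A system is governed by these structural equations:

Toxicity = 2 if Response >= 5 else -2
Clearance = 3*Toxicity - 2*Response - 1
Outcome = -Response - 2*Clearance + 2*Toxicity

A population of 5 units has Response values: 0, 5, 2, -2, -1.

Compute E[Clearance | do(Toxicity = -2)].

do(Toxicity=-2) breaks Toxicity's dependence on Response. With Toxicity=-2 fixed, Clearance across the units is -7, -17, -11, -3, -5, mean -8.6.

-8.6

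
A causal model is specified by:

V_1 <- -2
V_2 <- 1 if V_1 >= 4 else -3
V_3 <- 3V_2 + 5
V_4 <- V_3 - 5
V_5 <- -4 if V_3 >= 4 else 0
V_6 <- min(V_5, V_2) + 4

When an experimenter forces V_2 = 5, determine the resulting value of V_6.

0

Under do(V_2=5), the mechanism V_2 <- 1 if V_1 >= 4 else -3 is discarded; V_2 is fixed at 5.
V_3 = 3V_2 + 5  [with V_2=5]  = 20
V_5 = -4 if V_3 >= 4 else 0  [with V_3=20]  = -4
V_6 = min(V_5, V_2) + 4  [with V_5=-4, V_2=5]  = 0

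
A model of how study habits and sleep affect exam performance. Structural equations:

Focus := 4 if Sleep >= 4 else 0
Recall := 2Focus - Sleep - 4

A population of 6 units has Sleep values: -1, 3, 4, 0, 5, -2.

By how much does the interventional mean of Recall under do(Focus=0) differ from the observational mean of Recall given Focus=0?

-1.5

The intervention sets Focus=0 in all 6 units regardless of Sleep. Recomputing Recall per unit gives -3, -7, -8, -4, -9, -2; average -5.5.
E[Recall|Focus=0] averages over only the 4 units with Focus=0 (Sleep = -1, 3, 0, -2): Recall = -3, -7, -4, -2, mean -4.
Difference = -5.5 − (-4) = -1.5.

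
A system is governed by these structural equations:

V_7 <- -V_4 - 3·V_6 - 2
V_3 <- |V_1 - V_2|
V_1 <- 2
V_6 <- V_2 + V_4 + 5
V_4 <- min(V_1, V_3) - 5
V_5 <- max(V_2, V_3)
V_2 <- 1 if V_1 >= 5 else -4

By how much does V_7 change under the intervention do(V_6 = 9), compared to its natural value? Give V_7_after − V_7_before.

Intervening sets V_6 = 9 and removes its equation (V_6 <- V_2 + V_4 + 5).
V_2 = 1 if V_1 >= 5 else -4  [with V_1=2]  = -4
V_3 = |V_1 - V_2|  [with V_1=2, V_2=-4]  = 6
V_4 = min(V_1, V_3) - 5  [with V_1=2, V_3=6]  = -3
V_7 = -V_4 - 3·V_6 - 2  [with V_4=-3, V_6=9]  = -26
Without intervention: V_2 = 1 if V_1 >= 5 else -4  [with V_1=2]  = -4; V_3 = |V_1 - V_2|  [with V_1=2, V_2=-4]  = 6; V_4 = min(V_1, V_3) - 5  [with V_1=2, V_3=6]  = -3; V_6 = V_2 + V_4 + 5  [with V_2=-4, V_4=-3]  = -2; V_7 = -V_4 - 3·V_6 - 2  [with V_4=-3, V_6=-2]  = 7.
Change = -26 − 7 = -33.

-33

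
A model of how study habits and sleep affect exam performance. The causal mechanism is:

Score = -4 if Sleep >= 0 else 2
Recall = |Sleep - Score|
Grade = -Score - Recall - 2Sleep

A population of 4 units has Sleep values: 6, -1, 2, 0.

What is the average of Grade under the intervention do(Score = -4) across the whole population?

-5.25

The intervention sets Score=-4 in all 4 units regardless of Sleep. Recomputing Grade per unit gives -18, 3, -6, 0; average -5.25.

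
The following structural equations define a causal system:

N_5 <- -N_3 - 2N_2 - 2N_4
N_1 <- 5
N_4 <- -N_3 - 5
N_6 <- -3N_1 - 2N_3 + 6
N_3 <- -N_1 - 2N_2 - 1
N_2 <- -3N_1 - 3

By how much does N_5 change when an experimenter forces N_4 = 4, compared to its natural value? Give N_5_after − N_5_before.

Intervening sets N_4 = 4 and removes its equation (N_4 <- -N_3 - 5).
N_2 = -3N_1 - 3  [with N_1=5]  = -18
N_3 = -N_1 - 2N_2 - 1  [with N_1=5, N_2=-18]  = 30
N_5 = -N_3 - 2N_2 - 2N_4  [with N_3=30, N_2=-18, N_4=4]  = -2
Without intervention: N_2 = -3N_1 - 3  [with N_1=5]  = -18; N_3 = -N_1 - 2N_2 - 1  [with N_1=5, N_2=-18]  = 30; N_4 = -N_3 - 5  [with N_3=30]  = -35; N_5 = -N_3 - 2N_2 - 2N_4  [with N_3=30, N_2=-18, N_4=-35]  = 76.
Change = -2 − 76 = -78.

-78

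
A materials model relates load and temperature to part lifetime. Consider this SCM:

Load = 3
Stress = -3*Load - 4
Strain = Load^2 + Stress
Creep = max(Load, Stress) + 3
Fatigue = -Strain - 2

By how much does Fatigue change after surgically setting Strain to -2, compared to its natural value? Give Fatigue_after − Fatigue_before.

do(Strain=-2) replaces the equation Strain = Load^2 + Stress with the constant Strain = -2.
Fatigue = -Strain - 2  [with Strain=-2]  = 0
Without intervention: Stress = -3*Load - 4  [with Load=3]  = -13; Strain = Load^2 + Stress  [with Load=3, Stress=-13]  = -4; Fatigue = -Strain - 2  [with Strain=-4]  = 2.
Change = 0 − 2 = -2.

-2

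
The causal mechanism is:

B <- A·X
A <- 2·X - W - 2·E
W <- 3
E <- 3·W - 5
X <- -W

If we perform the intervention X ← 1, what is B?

do(X=1) replaces the equation X <- -W with the constant X = 1.
E = 3·W - 5  [with W=3]  = 4
A = 2·X - W - 2·E  [with X=1, W=3, E=4]  = -9
B = A·X  [with A=-9, X=1]  = -9

-9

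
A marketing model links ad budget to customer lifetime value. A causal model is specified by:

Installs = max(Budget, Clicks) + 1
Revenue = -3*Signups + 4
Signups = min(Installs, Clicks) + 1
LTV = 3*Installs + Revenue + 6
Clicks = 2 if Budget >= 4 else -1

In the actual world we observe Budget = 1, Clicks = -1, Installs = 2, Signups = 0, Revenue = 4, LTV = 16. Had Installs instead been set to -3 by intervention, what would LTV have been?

7

The intervention breaks the incoming arrows to Installs: Installs = max(Budget, Clicks) + 1 no longer applies, and Installs = -3.
Clicks = 2 if Budget >= 4 else -1  [with Budget=1]  = -1
Signups = min(Installs, Clicks) + 1  [with Installs=-3, Clicks=-1]  = -2
Revenue = -3*Signups + 4  [with Signups=-2]  = 10
LTV = 3*Installs + Revenue + 6  [with Installs=-3, Revenue=10]  = 7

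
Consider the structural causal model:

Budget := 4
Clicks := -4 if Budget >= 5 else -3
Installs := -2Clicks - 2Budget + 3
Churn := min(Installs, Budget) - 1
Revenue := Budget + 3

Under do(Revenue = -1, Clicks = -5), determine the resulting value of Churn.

3

Setting Revenue = -1, Clicks = -5 by intervention discards those variables' equations.
Installs = -2Clicks - 2Budget + 3  [with Clicks=-5, Budget=4]  = 5
Churn = min(Installs, Budget) - 1  [with Installs=5, Budget=4]  = 3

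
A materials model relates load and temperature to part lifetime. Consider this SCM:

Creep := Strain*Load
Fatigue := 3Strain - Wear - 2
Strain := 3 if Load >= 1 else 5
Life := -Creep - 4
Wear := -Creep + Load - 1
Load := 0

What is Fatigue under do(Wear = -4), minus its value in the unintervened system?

Intervening sets Wear = -4 and removes its equation (Wear := -Creep + Load - 1).
Strain = 3 if Load >= 1 else 5  [with Load=0]  = 5
Fatigue = 3Strain - Wear - 2  [with Strain=5, Wear=-4]  = 17
Without intervention: Strain = 3 if Load >= 1 else 5  [with Load=0]  = 5; Creep = Strain*Load  [with Strain=5, Load=0]  = 0; Wear = -Creep + Load - 1  [with Creep=0, Load=0]  = -1; Fatigue = 3Strain - Wear - 2  [with Strain=5, Wear=-1]  = 14.
Change = 17 − 14 = 3.

3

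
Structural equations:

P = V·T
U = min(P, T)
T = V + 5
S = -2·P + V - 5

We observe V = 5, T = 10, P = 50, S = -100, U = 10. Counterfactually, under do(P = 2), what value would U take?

2

do(P=2) replaces the equation P = V·T with the constant P = 2.
T = V + 5  [with V=5]  = 10
U = min(P, T)  [with P=2, T=10]  = 2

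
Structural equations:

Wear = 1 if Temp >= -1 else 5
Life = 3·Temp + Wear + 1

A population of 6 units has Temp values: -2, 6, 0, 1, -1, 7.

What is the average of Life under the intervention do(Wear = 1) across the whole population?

Under do(Wear=1), Wear's equation is replaced by Wear=1 for every unit. Per-unit Life: -4, 20, 2, 5, -1, 23. Mean = 7.5.

7.5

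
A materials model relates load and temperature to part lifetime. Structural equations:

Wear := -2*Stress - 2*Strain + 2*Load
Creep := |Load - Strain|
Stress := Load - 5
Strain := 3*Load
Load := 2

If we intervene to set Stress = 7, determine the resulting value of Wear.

do(Stress=7) replaces the equation Stress := Load - 5 with the constant Stress = 7.
Strain = 3*Load  [with Load=2]  = 6
Wear = -2*Stress - 2*Strain + 2*Load  [with Stress=7, Strain=6, Load=2]  = -22

-22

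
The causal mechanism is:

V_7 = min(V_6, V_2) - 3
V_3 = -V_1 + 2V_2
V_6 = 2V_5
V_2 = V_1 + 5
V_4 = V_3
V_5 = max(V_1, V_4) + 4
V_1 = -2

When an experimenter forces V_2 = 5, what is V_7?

2

Under do(V_2=5), the mechanism V_2 = V_1 + 5 is discarded; V_2 is fixed at 5.
V_3 = -V_1 + 2V_2  [with V_1=-2, V_2=5]  = 12
V_4 = V_3  [with V_3=12]  = 12
V_5 = max(V_1, V_4) + 4  [with V_1=-2, V_4=12]  = 16
V_6 = 2V_5  [with V_5=16]  = 32
V_7 = min(V_6, V_2) - 3  [with V_6=32, V_2=5]  = 2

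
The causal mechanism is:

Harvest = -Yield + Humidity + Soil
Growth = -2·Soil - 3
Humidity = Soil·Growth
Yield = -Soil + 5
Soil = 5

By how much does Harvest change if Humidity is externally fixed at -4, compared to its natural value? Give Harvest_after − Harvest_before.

61

do(Humidity=-4) replaces the equation Humidity = Soil·Growth with the constant Humidity = -4.
Yield = -Soil + 5  [with Soil=5]  = 0
Harvest = -Yield + Humidity + Soil  [with Yield=0, Humidity=-4, Soil=5]  = 1
Without intervention: Growth = -2·Soil - 3  [with Soil=5]  = -13; Humidity = Soil·Growth  [with Soil=5, Growth=-13]  = -65; Yield = -Soil + 5  [with Soil=5]  = 0; Harvest = -Yield + Humidity + Soil  [with Yield=0, Humidity=-65, Soil=5]  = -60.
Change = 1 − (-60) = 61.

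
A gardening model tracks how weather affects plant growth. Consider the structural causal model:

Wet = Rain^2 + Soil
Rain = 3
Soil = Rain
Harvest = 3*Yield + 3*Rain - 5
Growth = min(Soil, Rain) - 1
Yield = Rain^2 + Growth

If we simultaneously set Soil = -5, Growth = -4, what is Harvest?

19

The joint intervention fixes Soil = -5, Growth = -4, removing each variable's own equation.
Yield = Rain^2 + Growth  [with Rain=3, Growth=-4]  = 5
Harvest = 3*Yield + 3*Rain - 5  [with Yield=5, Rain=3]  = 19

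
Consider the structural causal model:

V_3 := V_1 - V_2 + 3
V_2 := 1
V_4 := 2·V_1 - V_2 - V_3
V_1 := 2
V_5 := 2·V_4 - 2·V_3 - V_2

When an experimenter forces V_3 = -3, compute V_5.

17

do(V_3=-3) replaces the equation V_3 := V_1 - V_2 + 3 with the constant V_3 = -3.
V_4 = 2·V_1 - V_2 - V_3  [with V_1=2, V_2=1, V_3=-3]  = 6
V_5 = 2·V_4 - 2·V_3 - V_2  [with V_4=6, V_3=-3, V_2=1]  = 17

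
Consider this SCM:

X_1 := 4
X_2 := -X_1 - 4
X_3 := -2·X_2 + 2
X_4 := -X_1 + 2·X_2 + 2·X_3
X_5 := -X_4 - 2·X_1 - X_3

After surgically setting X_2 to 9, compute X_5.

26

do(X_2=9) replaces the equation X_2 := -X_1 - 4 with the constant X_2 = 9.
X_3 = -2·X_2 + 2  [with X_2=9]  = -16
X_4 = -X_1 + 2·X_2 + 2·X_3  [with X_1=4, X_2=9, X_3=-16]  = -18
X_5 = -X_4 - 2·X_1 - X_3  [with X_4=-18, X_1=4, X_3=-16]  = 26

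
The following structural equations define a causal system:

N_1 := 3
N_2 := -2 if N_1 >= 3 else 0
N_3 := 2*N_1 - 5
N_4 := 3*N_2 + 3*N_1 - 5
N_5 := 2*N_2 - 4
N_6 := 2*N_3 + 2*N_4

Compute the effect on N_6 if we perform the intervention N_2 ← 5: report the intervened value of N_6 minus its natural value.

Under do(N_2=5), the mechanism N_2 := -2 if N_1 >= 3 else 0 is discarded; N_2 is fixed at 5.
N_3 = 2*N_1 - 5  [with N_1=3]  = 1
N_4 = 3*N_2 + 3*N_1 - 5  [with N_2=5, N_1=3]  = 19
N_6 = 2*N_3 + 2*N_4  [with N_3=1, N_4=19]  = 40
Without intervention: N_2 = -2 if N_1 >= 3 else 0  [with N_1=3]  = -2; N_3 = 2*N_1 - 5  [with N_1=3]  = 1; N_4 = 3*N_2 + 3*N_1 - 5  [with N_2=-2, N_1=3]  = -2; N_6 = 2*N_3 + 2*N_4  [with N_3=1, N_4=-2]  = -2.
Change = 40 − (-2) = 42.

42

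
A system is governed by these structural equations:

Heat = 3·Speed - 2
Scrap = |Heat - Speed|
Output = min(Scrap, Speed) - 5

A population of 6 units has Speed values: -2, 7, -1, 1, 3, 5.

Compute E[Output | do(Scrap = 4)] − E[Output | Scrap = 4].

0.5

do(Scrap=4) breaks Scrap's dependence on Speed. With Scrap=4 fixed, Output across the units is -7, -1, -6, -4, -2, -1, mean -3.5.
Observing Scrap=4 restricts to units where Scrap's equation naturally yields 4: Speed ∈ {-1, 3}. In that subpopulation Output = -6, -2, mean -4.
Difference = -3.5 − (-4) = 0.5.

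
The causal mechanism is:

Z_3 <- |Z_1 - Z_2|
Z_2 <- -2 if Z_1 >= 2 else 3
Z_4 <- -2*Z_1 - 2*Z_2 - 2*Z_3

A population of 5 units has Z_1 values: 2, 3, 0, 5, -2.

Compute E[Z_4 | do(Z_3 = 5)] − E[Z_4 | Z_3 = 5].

Every unit gets Z_3=5 under the intervention. Z_4 values become -10, -12, -16, -16, -12; E[Z_4|do(Z_3=5)] = -13.2.
Conditioning on Z_3=5 selects the 2 unit(s) with Z_1 ∈ {3, -2}. Their Z_4 values: -12, -12. Mean = -12.
Difference = -13.2 − (-12) = -1.2.

-1.2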